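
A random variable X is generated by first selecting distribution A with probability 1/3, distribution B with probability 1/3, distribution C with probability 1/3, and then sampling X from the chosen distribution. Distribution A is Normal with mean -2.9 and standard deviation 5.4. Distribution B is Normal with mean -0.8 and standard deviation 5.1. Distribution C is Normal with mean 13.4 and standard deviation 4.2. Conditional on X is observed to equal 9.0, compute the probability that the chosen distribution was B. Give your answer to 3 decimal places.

Likelihoods f(9.0 | ·): A: 0.00651601; B: 0.0123464; C: 0.0548707.
Posterior ∝ prior × likelihood. Numerator for B: 0.333333·0.0123464 = 0.00411546.
Normalizing constant: 0.333333·0.00651601 + 0.333333·0.0123464 + 0.333333·0.0548707 = 0.0245777.
P(B | observation) = 0.00411546 / 0.0245777 = 0.167447.

0.167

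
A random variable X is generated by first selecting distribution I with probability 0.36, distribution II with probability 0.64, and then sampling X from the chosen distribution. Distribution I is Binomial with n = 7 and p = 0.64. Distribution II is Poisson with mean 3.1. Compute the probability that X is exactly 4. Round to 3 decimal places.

0.210

Conditional on each component, P(X = 4): I: 0.273965; II: 0.17335.
By total probability, P(X = 4) = 0.36·0.273965 + 0.64·0.17335 = 0.209571.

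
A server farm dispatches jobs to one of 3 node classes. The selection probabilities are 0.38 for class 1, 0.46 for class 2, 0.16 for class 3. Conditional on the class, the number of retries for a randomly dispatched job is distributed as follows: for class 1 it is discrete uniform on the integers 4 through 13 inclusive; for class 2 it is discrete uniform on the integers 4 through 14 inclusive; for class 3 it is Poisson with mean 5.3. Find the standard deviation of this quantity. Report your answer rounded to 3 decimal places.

Per component, 1: μ=8.5, E[X²]=80.5; 2: μ=9, E[X²]=91; 3: μ=5.3, E[X²]=33.39.
E[X] = 0.38·8.5 + 0.46·9 + 0.16·5.3 = 8.218.
E[X²] = 0.38·80.5 + 0.46·91 + 0.16·33.39 = 77.7924.
Var(X) = E[X²] − (E[X])² = 77.7924 − 67.5355 = 10.2569.
SD(X) = √10.2569 = 3.20264.

3.203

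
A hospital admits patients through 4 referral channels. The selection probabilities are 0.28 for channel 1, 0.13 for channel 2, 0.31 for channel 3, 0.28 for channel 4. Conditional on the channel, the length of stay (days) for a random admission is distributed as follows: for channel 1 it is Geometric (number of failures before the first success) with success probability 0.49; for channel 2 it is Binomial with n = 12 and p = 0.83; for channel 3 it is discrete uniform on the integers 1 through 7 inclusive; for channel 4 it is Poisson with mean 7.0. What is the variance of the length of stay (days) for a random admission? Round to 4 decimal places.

Per component, 1: μ=1.04082, E[X²]=3.20741; 2: μ=9.96, E[X²]=100.895; 3: μ=4, E[X²]=20; 4: μ=7, E[X²]=56.
E[X] = 0.28·1.04082 + 0.13·9.96 + 0.31·4 + 0.28·7 = 4.78623.
E[X²] = 0.28·3.20741 + 0.13·100.895 + 0.31·20 + 0.28·56 = 35.8944.
Var(X) = E[X²] − (E[X])² = 35.8944 − 22.908 = 12.9864.

12.9864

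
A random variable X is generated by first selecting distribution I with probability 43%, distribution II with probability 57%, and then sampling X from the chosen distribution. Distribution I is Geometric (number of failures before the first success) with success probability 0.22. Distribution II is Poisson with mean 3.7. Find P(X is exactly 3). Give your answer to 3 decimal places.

Conditional on each component, P(X = 3): I: 0.104401; II: 0.20872.
By total probability, P(X = 3) = 0.43·0.104401 + 0.57·0.20872 = 0.163863.

0.164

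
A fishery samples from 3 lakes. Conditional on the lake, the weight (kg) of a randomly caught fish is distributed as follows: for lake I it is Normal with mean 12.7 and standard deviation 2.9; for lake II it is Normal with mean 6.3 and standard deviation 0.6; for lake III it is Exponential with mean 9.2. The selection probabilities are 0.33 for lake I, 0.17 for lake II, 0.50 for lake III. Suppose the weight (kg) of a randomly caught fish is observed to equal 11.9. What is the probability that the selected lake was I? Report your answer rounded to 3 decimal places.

0.746

Likelihoods f(11.9 | ·): I: 0.13243; II: 8.06903e-20; III: 0.0298168.
Posterior ∝ prior × likelihood. Numerator for I: 0.33·0.13243 = 0.043702.
Normalizing constant: 0.33·0.13243 + 0.17·8.06903e-20 + 0.5·0.0298168 = 0.0586104.
P(I | observation) = 0.043702 / 0.0586104 = 0.745635.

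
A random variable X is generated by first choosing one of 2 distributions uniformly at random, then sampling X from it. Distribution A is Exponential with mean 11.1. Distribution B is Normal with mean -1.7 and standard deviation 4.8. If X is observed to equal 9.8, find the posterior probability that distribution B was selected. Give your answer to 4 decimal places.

Likelihoods f(9.8 | ·): A: 0.0372603; B: 0.00471238.
Posterior ∝ prior × likelihood. Numerator for B: 0.5·0.00471238 = 0.00235619.
Normalizing constant: 0.5·0.0372603 + 0.5·0.00471238 = 0.0209863.
P(B | observation) = 0.00235619 / 0.0209863 = 0.112273.

0.1123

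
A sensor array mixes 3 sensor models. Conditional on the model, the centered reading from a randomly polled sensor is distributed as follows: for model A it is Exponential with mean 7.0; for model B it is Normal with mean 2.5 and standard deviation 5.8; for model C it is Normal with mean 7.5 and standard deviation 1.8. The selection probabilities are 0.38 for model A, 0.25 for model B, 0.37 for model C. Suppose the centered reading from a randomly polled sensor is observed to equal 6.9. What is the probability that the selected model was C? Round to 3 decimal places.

Likelihoods f(6.9 | ·): A: 0.0533104; B: 0.0515837; C: 0.209657.
Posterior ∝ prior × likelihood. Numerator for C: 0.37·0.209657 = 0.0775732.
Normalizing constant: 0.38·0.0533104 + 0.25·0.0515837 + 0.37·0.209657 = 0.110727.
P(C | observation) = 0.0775732 / 0.110727 = 0.70058.

0.701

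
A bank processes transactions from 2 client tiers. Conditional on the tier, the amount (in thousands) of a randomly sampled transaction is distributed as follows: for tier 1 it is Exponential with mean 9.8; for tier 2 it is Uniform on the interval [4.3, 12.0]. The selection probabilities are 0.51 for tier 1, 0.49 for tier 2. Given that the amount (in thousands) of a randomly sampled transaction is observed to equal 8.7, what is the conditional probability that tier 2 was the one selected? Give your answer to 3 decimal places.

Likelihoods f(8.7 | ·): 1: 0.0419978; 2: 0.12987.
Posterior ∝ prior × likelihood. Numerator for 2: 0.49·0.12987 = 0.0636364.
Normalizing constant: 0.51·0.0419978 + 0.49·0.12987 = 0.0850553.
P(2 | observation) = 0.0636364 / 0.0850553 = 0.748177.

0.748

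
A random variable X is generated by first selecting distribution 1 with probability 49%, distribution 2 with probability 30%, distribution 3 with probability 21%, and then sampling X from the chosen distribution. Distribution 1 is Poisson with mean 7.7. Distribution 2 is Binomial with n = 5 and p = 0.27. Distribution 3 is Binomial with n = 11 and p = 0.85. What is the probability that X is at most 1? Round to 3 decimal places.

0.179

Conditional on each component, P(X ≤ 1): 1: 0.0039396; 2: 0.590683; 3: 5.47818e-08.
By total probability, P(X ≤ 1) = 0.49·0.0039396 + 0.3·0.590683 + 0.21·5.47818e-08 = 0.179135.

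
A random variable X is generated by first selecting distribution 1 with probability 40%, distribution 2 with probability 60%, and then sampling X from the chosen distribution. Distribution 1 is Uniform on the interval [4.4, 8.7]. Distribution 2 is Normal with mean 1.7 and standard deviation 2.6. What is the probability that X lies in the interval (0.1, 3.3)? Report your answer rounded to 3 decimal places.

Conditional on each component, P(0.1 < X < 3.3): 1: 0; 2: 0.461699.
By total probability, P(0.1 < X < 3.3) = 0.4·0 + 0.6·0.461699 = 0.27702.

0.277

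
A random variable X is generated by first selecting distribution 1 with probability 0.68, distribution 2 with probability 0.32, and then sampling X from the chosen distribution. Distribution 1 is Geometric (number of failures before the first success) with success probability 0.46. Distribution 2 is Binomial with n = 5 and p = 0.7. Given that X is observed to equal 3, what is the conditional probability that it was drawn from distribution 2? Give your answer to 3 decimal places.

0.667

Likelihoods P(X=3 | ·): 1: 0.0724334; 2: 0.3087.
Posterior ∝ prior × likelihood. Numerator for 2: 0.32·0.3087 = 0.098784.
Normalizing constant: 0.68·0.0724334 + 0.32·0.3087 = 0.148039.
P(2 | observation) = 0.098784 / 0.148039 = 0.667285.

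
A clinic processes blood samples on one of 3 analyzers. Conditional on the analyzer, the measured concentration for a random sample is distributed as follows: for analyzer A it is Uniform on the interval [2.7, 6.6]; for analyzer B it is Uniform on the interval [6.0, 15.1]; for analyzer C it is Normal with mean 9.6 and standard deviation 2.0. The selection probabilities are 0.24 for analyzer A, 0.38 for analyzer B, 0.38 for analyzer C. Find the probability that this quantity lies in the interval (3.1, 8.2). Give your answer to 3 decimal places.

0.399

Conditional on each analyzer, P(3.1 < X < 8.2): A: 0.897436; B: 0.241758; C: 0.241387.
By total probability, P(3.1 < X < 8.2) = 0.24·0.897436 + 0.38·0.241758 + 0.38·0.241387 = 0.39898.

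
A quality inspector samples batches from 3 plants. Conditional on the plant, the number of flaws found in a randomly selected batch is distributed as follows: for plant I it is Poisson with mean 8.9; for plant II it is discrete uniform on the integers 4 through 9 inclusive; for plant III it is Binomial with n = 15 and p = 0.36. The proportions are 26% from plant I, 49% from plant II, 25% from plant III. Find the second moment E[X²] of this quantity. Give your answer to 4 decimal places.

53.1943

For each component E[X²] = Var + (mean)², giving I: 88.11; II: 45.1667; III: 32.616.
Overall E[X²] = 0.26·88.11 + 0.49·45.1667 + 0.25·32.616 = 53.1943.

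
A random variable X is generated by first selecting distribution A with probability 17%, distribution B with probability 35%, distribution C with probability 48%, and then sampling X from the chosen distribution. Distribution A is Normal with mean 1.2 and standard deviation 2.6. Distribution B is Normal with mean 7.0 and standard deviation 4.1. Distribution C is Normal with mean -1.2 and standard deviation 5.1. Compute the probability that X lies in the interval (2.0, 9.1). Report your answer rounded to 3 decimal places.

Conditional on each component, P(2.0 < X < 9.1): A: 0.377969; B: 0.584418; C: 0.24347.
By total probability, P(2.0 < X < 9.1) = 0.17·0.377969 + 0.35·0.584418 + 0.48·0.24347 = 0.385667.

0.386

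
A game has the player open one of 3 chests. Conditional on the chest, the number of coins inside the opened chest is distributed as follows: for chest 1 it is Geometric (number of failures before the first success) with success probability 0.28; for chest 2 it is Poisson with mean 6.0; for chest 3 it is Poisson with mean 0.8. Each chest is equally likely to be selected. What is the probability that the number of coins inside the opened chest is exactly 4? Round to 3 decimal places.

0.072

Conditional on each chest, P(X = 4): 1: 0.0752468; 2: 0.133853; 3: 0.00766855.
By total probability, P(X = 4) = 0.333333·0.0752468 + 0.333333·0.133853 + 0.333333·0.00766855 = 0.072256.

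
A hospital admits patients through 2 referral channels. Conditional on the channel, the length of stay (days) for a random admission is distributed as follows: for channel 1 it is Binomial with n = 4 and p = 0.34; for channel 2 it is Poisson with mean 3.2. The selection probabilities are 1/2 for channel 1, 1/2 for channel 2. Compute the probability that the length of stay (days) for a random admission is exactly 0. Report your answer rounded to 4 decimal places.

Conditional on each channel, P(X = 0): 1: 0.189747; 2: 0.0407622.
By total probability, P(X = 0) = 0.5·0.189747 + 0.5·0.0407622 = 0.115255.

0.1153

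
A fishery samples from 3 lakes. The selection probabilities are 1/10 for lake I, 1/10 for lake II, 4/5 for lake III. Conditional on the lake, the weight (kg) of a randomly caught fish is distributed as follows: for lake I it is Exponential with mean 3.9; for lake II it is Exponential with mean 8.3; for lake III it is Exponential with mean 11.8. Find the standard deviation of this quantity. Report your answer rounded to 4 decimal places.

Per component, I: μ=3.9, E[X²]=30.42; II: μ=8.3, E[X²]=137.78; III: μ=11.8, E[X²]=278.48.
E[X] = 0.1·3.9 + 0.1·8.3 + 0.8·11.8 = 10.66.
E[X²] = 0.1·30.42 + 0.1·137.78 + 0.8·278.48 = 239.604.
Var(X) = E[X²] − (E[X])² = 239.604 − 113.636 = 125.968.
SD(X) = √125.968 = 11.2236.

11.2236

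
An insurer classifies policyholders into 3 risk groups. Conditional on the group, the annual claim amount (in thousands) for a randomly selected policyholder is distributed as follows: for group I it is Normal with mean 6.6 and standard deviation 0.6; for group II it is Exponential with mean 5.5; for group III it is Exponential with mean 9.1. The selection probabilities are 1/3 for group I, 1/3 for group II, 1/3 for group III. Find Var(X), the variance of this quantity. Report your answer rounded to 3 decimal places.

Per component, I: μ=6.6, E[X²]=43.92; II: μ=5.5, E[X²]=60.5; III: μ=9.1, E[X²]=165.62.
E[X] = 0.333333·6.6 + 0.333333·5.5 + 0.333333·9.1 = 7.06667.
E[X²] = 0.333333·43.92 + 0.333333·60.5 + 0.333333·165.62 = 90.0133.
Var(X) = E[X²] − (E[X])² = 90.0133 − 49.9378 = 40.0756.

40.076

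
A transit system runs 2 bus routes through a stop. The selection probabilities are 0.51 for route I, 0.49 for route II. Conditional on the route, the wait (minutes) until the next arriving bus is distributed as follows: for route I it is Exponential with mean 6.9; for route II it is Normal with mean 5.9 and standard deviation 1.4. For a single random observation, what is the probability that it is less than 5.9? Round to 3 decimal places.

0.538

Conditional on each route, P(X < 5.9): I: 0.574748; II: 0.5.
By total probability, P(X < 5.9) = 0.51·0.574748 + 0.49·0.5 = 0.538121.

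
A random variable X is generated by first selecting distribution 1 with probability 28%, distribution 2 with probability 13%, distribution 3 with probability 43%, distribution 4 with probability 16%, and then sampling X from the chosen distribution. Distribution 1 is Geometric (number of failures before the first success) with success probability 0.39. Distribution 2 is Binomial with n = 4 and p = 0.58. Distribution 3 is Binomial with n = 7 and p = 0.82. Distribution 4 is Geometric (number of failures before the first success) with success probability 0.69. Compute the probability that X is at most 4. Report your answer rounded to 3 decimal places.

Conditional on each component, P(X ≤ 4): 1: 0.91554; 2: 1; 3: 0.115415; 4: 0.997137.
By total probability, P(X ≤ 4) = 0.28·0.91554 + 0.13·1 + 0.43·0.115415 + 0.16·0.997137 = 0.595522.

0.596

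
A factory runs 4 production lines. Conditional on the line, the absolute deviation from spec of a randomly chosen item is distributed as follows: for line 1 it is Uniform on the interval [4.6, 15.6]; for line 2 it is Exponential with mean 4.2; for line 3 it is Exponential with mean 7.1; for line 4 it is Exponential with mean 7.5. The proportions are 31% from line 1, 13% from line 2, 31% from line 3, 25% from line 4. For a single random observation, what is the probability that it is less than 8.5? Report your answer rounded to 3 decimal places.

Conditional on each line, P(X < 8.5): 1: 0.354545; 2: 0.867849; 3: 0.697956; 4: 0.678042.
By total probability, P(X < 8.5) = 0.31·0.354545 + 0.13·0.867849 + 0.31·0.697956 + 0.25·0.678042 = 0.608606.

0.609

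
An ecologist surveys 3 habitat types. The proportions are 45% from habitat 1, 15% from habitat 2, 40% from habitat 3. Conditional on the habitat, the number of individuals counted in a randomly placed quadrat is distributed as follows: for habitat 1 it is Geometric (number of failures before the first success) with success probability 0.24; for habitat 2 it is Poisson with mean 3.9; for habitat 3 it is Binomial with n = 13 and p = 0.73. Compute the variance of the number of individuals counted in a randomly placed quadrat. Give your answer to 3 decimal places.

Per component, 1: μ=3.16667, E[X²]=23.2222; 2: μ=3.9, E[X²]=19.11; 3: μ=9.49, E[X²]=92.6224.
E[X] = 0.45·3.16667 + 0.15·3.9 + 0.4·9.49 = 5.806.
E[X²] = 0.45·23.2222 + 0.15·19.11 + 0.4·92.6224 = 50.3655.
Var(X) = E[X²] − (E[X])² = 50.3655 − 33.7096 = 16.6558.

16.656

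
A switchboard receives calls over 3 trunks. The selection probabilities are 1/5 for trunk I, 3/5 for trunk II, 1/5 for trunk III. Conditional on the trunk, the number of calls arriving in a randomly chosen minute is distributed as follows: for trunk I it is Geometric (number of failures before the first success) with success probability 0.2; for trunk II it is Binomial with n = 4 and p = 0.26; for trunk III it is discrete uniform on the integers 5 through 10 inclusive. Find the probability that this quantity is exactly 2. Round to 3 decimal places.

0.159

Conditional on each trunk, P(X = 2): I: 0.128; II: 0.222107; III: 0.
By total probability, P(X = 2) = 0.2·0.128 + 0.6·0.222107 + 0.2·0 = 0.158864.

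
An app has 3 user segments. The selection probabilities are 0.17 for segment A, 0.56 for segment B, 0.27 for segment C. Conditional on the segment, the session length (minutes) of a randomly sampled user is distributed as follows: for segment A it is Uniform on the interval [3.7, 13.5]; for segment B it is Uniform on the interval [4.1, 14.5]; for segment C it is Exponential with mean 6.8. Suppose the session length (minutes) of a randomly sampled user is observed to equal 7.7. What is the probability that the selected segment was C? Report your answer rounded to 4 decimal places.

0.1524

Likelihoods f(7.7 | ·): A: 0.102041; B: 0.0961538; C: 0.0473932.
Posterior ∝ prior × likelihood. Numerator for C: 0.27·0.0473932 = 0.0127962.
Normalizing constant: 0.17·0.102041 + 0.56·0.0961538 + 0.27·0.0473932 = 0.0839893.
P(C | observation) = 0.0127962 / 0.0839893 = 0.152355.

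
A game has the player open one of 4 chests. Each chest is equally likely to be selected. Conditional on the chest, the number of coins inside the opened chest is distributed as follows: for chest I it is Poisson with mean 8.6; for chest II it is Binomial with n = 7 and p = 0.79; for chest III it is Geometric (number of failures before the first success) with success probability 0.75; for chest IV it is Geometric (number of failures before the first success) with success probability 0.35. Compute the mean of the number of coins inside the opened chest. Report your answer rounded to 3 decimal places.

4.080

Component means — I: 8.6; II: 5.53; III: 0.333333; IV: 1.85714.
E[X] = 0.25·8.6 + 0.25·5.53 + 0.25·0.333333 + 0.25·1.85714 = 4.08012.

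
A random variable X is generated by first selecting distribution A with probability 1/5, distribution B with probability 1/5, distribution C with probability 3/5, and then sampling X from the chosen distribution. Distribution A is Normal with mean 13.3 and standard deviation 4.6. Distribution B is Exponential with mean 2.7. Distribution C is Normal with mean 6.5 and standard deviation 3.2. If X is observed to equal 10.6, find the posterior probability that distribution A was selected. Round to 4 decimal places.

Likelihoods f(10.6 | ·): A: 0.0730031; B: 0.00730514; C: 0.0548644.
Posterior ∝ prior × likelihood. Numerator for A: 0.2·0.0730031 = 0.0146006.
Normalizing constant: 0.2·0.0730031 + 0.2·0.00730514 + 0.6·0.0548644 = 0.0489803.
P(A | observation) = 0.0146006 / 0.0489803 = 0.298092.

0.2981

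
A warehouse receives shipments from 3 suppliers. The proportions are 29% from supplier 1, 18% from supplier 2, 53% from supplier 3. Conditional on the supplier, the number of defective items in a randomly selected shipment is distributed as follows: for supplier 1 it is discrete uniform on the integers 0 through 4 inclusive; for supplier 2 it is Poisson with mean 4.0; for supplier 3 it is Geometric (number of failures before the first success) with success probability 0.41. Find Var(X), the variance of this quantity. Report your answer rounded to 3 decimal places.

Per component, 1: μ=2, E[X²]=6; 2: μ=4, E[X²]=20; 3: μ=1.43902, E[X²]=5.58061.
E[X] = 0.29·2 + 0.18·4 + 0.53·1.43902 = 2.06268.
E[X²] = 0.29·6 + 0.18·20 + 0.53·5.58061 = 8.29772.
Var(X) = E[X²] − (E[X])² = 8.29772 − 4.25466 = 4.04306.

4.043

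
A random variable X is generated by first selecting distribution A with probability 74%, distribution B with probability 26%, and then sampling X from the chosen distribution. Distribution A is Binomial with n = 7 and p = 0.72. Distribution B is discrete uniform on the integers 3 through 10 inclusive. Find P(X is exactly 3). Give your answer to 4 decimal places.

0.0919

Conditional on each component, P(X = 3): A: 0.0802967; B: 0.125.
By total probability, P(X = 3) = 0.74·0.0802967 + 0.26·0.125 = 0.0919196.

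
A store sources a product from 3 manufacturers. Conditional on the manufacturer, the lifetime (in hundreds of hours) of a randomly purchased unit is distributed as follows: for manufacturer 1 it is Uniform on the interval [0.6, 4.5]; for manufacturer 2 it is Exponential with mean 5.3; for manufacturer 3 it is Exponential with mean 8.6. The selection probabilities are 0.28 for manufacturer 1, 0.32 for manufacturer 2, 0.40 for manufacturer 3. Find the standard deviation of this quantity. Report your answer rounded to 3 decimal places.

Per component, 1: μ=2.55, E[X²]=7.77; 2: μ=5.3, E[X²]=56.18; 3: μ=8.6, E[X²]=147.92.
E[X] = 0.28·2.55 + 0.32·5.3 + 0.4·8.6 = 5.85.
E[X²] = 0.28·7.77 + 0.32·56.18 + 0.4·147.92 = 79.3212.
Var(X) = E[X²] − (E[X])² = 79.3212 − 34.2225 = 45.0987.
SD(X) = √45.0987 = 6.71556.

6.716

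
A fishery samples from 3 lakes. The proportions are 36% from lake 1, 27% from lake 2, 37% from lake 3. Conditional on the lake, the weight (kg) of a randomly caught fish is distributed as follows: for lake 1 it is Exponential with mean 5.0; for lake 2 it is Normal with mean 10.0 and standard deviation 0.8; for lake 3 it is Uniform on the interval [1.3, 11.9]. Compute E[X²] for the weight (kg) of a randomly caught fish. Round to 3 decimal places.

For each component E[X²] = Var + (mean)², giving 1: 50; 2: 100.64; 3: 52.9233.
Overall E[X²] = 0.36·50 + 0.27·100.64 + 0.37·52.9233 = 64.7544.

64.754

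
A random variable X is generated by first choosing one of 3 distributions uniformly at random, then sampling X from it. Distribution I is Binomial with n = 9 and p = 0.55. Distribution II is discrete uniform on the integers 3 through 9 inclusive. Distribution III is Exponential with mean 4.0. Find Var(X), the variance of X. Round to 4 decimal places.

Per component, I: μ=4.95, E[X²]=26.73; II: μ=6, E[X²]=40; III: μ=4, E[X²]=32.
E[X] = 0.333333·4.95 + 0.333333·6 + 0.333333·4 = 4.98333.
E[X²] = 0.333333·26.73 + 0.333333·40 + 0.333333·32 = 32.91.
Var(X) = E[X²] − (E[X])² = 32.91 − 24.8336 = 8.07639.

8.0764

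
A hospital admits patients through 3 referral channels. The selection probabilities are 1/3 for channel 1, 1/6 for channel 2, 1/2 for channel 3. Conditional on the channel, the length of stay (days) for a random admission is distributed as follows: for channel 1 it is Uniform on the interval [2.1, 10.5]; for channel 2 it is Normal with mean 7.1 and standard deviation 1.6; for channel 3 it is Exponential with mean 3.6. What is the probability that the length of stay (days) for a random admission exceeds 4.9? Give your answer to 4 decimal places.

Conditional on each channel, P(X > 4.9): 1: 0.666667; 2: 0.915434; 3: 0.256376.
By total probability, P(X > 4.9) = 0.333333·0.666667 + 0.166667·0.915434 + 0.5·0.256376 = 0.502982.

0.5030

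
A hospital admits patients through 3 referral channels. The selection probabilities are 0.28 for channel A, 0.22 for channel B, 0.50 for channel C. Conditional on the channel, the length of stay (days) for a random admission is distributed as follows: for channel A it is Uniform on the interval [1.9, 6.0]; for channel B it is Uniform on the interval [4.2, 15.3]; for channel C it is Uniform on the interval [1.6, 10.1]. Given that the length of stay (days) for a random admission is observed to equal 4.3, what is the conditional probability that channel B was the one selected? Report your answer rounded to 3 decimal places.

0.135

Likelihoods f(4.3 | ·): A: 0.243902; B: 0.0900901; C: 0.117647.
Posterior ∝ prior × likelihood. Numerator for B: 0.22·0.0900901 = 0.0198198.
Normalizing constant: 0.28·0.243902 + 0.22·0.0900901 + 0.5·0.117647 = 0.146936.
P(B | observation) = 0.0198198 / 0.146936 = 0.134887.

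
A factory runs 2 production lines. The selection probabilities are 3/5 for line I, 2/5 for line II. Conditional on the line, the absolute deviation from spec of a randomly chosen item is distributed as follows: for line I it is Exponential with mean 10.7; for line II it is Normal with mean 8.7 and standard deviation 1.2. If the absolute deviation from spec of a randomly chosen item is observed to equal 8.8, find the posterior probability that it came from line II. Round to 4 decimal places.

0.8432

Likelihoods f(8.8 | ·): I: 0.0410619; II: 0.3313.
Posterior ∝ prior × likelihood. Numerator for II: 0.4·0.3313 = 0.13252.
Normalizing constant: 0.6·0.0410619 + 0.4·0.3313 = 0.157157.
P(II | observation) = 0.13252 / 0.157157 = 0.843232.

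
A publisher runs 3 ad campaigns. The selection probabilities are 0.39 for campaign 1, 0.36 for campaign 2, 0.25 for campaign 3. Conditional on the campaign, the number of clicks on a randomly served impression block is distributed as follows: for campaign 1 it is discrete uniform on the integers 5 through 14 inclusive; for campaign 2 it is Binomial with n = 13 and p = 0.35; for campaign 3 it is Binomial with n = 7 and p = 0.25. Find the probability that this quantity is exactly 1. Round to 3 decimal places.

0.087

Conditional on each campaign, P(X = 1): 1: 0; 2: 0.0258804; 3: 0.311462.
By total probability, P(X = 1) = 0.39·0 + 0.36·0.0258804 + 0.25·0.311462 = 0.0871826.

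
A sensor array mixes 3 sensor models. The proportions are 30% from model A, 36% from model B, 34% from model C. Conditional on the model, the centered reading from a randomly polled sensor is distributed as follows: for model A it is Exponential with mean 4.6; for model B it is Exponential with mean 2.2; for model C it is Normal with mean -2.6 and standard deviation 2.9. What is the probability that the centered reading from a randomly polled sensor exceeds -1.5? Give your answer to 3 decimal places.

Conditional on each model, P(X > -1.5): A: 1; B: 1; C: 0.352229.
By total probability, P(X > -1.5) = 0.3·1 + 0.36·1 + 0.34·0.352229 = 0.779758.

0.780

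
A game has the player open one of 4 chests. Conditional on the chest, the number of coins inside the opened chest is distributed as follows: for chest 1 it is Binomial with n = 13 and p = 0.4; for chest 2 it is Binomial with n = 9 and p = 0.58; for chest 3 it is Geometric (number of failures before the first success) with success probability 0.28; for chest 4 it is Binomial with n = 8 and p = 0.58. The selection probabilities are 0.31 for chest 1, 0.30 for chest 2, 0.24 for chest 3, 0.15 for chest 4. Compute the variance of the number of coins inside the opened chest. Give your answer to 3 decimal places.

5.324

Per component, 1: μ=5.2, E[X²]=30.16; 2: μ=5.22, E[X²]=29.4408; 3: μ=2.57143, E[X²]=15.7959; 4: μ=4.64, E[X²]=23.4784.
E[X] = 0.31·5.2 + 0.3·5.22 + 0.24·2.57143 + 0.15·4.64 = 4.49114.
E[X²] = 0.31·30.16 + 0.3·29.4408 + 0.24·15.7959 + 0.15·23.4784 = 25.4946.
Var(X) = E[X²] − (E[X])² = 25.4946 − 20.1704 = 5.32426.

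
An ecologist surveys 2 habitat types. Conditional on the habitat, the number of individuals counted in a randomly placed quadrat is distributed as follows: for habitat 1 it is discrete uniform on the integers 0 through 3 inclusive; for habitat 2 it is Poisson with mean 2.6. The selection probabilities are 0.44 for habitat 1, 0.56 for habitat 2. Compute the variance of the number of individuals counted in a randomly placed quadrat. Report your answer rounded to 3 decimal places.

2.304

Per component, 1: μ=1.5, E[X²]=3.5; 2: μ=2.6, E[X²]=9.36.
E[X] = 0.44·1.5 + 0.56·2.6 = 2.116.
E[X²] = 0.44·3.5 + 0.56·9.36 = 6.7816.
Var(X) = E[X²] − (E[X])² = 6.7816 − 4.47746 = 2.30414.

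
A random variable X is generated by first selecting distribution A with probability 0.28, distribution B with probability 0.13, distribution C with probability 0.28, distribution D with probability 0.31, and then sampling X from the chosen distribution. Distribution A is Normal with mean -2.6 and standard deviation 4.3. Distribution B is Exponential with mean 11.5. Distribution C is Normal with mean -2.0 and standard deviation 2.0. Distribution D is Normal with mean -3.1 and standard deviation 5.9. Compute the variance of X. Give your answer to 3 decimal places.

Per component, A: μ=-2.6, E[X²]=25.25; B: μ=11.5, E[X²]=264.5; C: μ=-2, E[X²]=8; D: μ=-3.1, E[X²]=44.42.
E[X] = 0.28·-2.6 + 0.13·11.5 + 0.28·-2 + 0.31·-3.1 = -0.754.
E[X²] = 0.28·25.25 + 0.13·264.5 + 0.28·8 + 0.31·44.42 = 57.4652.
Var(X) = E[X²] − (E[X])² = 57.4652 − 0.568516 = 56.8967.

56.897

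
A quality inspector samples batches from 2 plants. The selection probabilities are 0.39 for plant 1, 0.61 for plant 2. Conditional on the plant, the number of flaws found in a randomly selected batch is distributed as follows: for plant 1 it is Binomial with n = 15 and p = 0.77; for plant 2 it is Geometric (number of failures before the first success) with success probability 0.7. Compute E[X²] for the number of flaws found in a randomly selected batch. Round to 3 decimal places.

For each component E[X²] = Var + (mean)², giving 1: 136.059; 2: 0.795918.
Overall E[X²] = 0.39·136.059 + 0.61·0.795918 = 53.5485.

53.549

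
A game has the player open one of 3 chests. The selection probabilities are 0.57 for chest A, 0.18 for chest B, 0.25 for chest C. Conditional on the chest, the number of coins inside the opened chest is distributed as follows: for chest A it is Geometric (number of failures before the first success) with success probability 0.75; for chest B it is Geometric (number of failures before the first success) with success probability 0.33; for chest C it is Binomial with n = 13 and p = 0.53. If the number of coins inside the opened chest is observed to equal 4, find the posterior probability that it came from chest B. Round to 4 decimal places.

0.4068

Likelihoods P(X=4 | ·): A: 0.00292969; B: 0.0664987; C: 0.0631379.
Posterior ∝ prior × likelihood. Numerator for B: 0.18·0.0664987 = 0.0119698.
Normalizing constant: 0.57·0.00292969 + 0.18·0.0664987 + 0.25·0.0631379 = 0.0294242.
P(B | observation) = 0.0119698 / 0.0294242 = 0.406801.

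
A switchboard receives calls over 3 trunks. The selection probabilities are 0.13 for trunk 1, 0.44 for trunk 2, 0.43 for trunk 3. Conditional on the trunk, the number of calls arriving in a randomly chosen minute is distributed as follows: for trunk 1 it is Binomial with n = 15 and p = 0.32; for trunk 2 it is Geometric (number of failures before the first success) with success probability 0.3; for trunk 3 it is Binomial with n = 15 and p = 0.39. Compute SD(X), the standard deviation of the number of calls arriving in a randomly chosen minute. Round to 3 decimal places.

2.851

Per component, 1: μ=4.8, E[X²]=26.304; 2: μ=2.33333, E[X²]=13.2222; 3: μ=5.85, E[X²]=37.791.
E[X] = 0.13·4.8 + 0.44·2.33333 + 0.43·5.85 = 4.16617.
E[X²] = 0.13·26.304 + 0.44·13.2222 + 0.43·37.791 = 25.4874.
Var(X) = E[X²] − (E[X])² = 25.4874 − 17.3569 = 8.13048.
SD(X) = √8.13048 = 2.8514.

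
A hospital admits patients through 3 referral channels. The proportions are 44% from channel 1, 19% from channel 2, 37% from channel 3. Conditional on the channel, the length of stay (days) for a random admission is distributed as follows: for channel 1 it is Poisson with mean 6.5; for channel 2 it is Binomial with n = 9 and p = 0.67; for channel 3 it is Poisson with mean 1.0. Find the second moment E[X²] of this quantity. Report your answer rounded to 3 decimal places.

For each component E[X²] = Var + (mean)², giving 1: 48.75; 2: 38.3508; 3: 2.
Overall E[X²] = 0.44·48.75 + 0.19·38.3508 + 0.37·2 = 29.4767.

29.477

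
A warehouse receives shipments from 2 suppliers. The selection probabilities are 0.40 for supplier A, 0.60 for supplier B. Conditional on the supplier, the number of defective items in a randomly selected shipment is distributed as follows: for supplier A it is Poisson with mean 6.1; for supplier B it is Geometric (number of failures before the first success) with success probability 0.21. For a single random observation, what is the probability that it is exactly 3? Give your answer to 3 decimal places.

Conditional on each supplier, P(X = 3): A: 0.0848481; B: 0.103538.
By total probability, P(X = 3) = 0.4·0.0848481 + 0.6·0.103538 = 0.0960621.

0.096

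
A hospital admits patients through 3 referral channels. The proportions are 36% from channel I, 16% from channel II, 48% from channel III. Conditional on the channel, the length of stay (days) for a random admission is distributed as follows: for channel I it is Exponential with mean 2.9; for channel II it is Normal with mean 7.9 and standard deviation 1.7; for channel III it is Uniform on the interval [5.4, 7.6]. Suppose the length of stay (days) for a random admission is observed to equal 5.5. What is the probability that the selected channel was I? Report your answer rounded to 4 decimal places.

0.0743

Likelihoods f(5.5 | ·): I: 0.0517535; II: 0.0866302; III: 0.454545.
Posterior ∝ prior × likelihood. Numerator for I: 0.36·0.0517535 = 0.0186313.
Normalizing constant: 0.36·0.0517535 + 0.16·0.0866302 + 0.48·0.454545 = 0.250674.
P(I | observation) = 0.0186313 / 0.250674 = 0.0743247.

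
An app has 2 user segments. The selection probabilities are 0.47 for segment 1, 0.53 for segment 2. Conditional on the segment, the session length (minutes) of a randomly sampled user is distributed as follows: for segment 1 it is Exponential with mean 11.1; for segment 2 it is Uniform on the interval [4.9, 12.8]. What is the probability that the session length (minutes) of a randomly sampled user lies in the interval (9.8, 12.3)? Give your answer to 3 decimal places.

Conditional on each segment, P(9.8 < X < 12.3): 1: 0.0834058; 2: 0.316456.
By total probability, P(9.8 < X < 12.3) = 0.47·0.0834058 + 0.53·0.316456 = 0.206922.

0.207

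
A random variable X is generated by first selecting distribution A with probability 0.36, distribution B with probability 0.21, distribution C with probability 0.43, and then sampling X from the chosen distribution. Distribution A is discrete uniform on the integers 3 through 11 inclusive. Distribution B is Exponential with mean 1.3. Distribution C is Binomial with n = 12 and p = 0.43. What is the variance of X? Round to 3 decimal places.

Per component, A: μ=7, E[X²]=55.6667; B: μ=1.3, E[X²]=3.38; C: μ=5.16, E[X²]=29.5668.
E[X] = 0.36·7 + 0.21·1.3 + 0.43·5.16 = 5.0118.
E[X²] = 0.36·55.6667 + 0.21·3.38 + 0.43·29.5668 = 33.4635.
Var(X) = E[X²] − (E[X])² = 33.4635 − 25.1181 = 8.34538.

8.345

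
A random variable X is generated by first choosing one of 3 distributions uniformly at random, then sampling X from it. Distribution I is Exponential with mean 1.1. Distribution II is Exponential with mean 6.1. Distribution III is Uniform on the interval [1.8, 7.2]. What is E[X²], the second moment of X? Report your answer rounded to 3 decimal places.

33.173

For each component E[X²] = Var + (mean)², giving I: 2.42; II: 74.42; III: 22.68.
Overall E[X²] = 0.333333·2.42 + 0.333333·74.42 + 0.333333·22.68 = 33.1733.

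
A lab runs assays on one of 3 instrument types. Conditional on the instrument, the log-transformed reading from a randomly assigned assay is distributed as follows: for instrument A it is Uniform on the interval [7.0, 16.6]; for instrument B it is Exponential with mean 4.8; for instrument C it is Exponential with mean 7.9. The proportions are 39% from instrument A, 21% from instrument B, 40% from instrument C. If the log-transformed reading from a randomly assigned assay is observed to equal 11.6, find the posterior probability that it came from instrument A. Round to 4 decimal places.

Likelihoods f(11.6 | ·): A: 0.104167; B: 0.0185872; C: 0.0291524.
Posterior ∝ prior × likelihood. Numerator for A: 0.39·0.104167 = 0.040625.
Normalizing constant: 0.39·0.104167 + 0.21·0.0185872 + 0.4·0.0291524 = 0.0561893.
P(A | observation) = 0.040625 / 0.0561893 = 0.723003.

0.7230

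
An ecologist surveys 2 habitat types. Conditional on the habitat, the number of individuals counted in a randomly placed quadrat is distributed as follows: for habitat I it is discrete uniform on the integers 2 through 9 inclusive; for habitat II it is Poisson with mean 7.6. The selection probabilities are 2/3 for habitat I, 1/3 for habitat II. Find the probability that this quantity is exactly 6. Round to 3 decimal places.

0.128

Conditional on each habitat, P(X = 6): I: 0.125; II: 0.13394.
By total probability, P(X = 6) = 0.666667·0.125 + 0.333333·0.13394 = 0.12798.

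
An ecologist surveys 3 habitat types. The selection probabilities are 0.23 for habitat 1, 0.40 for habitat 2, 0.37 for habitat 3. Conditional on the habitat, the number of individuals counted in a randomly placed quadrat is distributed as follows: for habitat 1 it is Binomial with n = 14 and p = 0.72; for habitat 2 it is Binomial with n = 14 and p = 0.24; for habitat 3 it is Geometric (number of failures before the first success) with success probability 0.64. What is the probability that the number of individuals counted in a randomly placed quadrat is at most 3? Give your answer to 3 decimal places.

Conditional on each habitat, P(X ≤ 3): 1: 0.000124306; 2: 0.556768; 3: 0.983204.
By total probability, P(X ≤ 3) = 0.23·0.000124306 + 0.4·0.556768 + 0.37·0.983204 = 0.586521.

0.587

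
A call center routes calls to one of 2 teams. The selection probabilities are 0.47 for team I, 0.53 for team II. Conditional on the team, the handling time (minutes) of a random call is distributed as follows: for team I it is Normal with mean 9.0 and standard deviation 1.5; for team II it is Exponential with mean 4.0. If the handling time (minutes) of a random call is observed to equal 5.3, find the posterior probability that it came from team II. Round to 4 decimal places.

Likelihoods f(5.3 | ·): I: 0.012694; II: 0.0664507.
Posterior ∝ prior × likelihood. Numerator for II: 0.53·0.0664507 = 0.0352189.
Normalizing constant: 0.47·0.012694 + 0.53·0.0664507 = 0.0411851.
P(II | observation) = 0.0352189 / 0.0411851 = 0.855137.

0.8551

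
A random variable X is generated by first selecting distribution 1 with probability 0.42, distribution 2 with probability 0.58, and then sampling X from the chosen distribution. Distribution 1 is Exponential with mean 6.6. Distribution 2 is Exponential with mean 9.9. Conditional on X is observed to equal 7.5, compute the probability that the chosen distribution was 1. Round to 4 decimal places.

Likelihoods f(7.5 | ·): 1: 0.048634; 2: 0.0473537.
Posterior ∝ prior × likelihood. Numerator for 1: 0.42·0.048634 = 0.0204263.
Normalizing constant: 0.42·0.048634 + 0.58·0.0473537 = 0.0478914.
P(1 | observation) = 0.0204263 / 0.0478914 = 0.426512.

0.4265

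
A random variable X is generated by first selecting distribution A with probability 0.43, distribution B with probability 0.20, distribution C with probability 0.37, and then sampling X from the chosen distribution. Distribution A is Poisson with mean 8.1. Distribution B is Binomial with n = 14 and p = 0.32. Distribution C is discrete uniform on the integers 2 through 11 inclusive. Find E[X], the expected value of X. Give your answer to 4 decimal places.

Component means — A: 8.1; B: 4.48; C: 6.5.
E[X] = 0.43·8.1 + 0.2·4.48 + 0.37·6.5 = 6.784.

6.7840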